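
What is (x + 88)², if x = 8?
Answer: 9216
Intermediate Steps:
(x + 88)² = (8 + 88)² = 96² = 9216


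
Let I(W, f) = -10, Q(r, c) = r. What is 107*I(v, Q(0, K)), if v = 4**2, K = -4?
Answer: -1070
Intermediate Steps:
v = 16
107*I(v, Q(0, K)) = 107*(-10) = -1070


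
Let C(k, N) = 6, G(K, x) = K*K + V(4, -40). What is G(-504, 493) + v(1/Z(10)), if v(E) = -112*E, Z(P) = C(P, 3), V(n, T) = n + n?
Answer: 762016/3 ≈ 2.5401e+5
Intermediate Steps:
V(n, T) = 2*n
G(K, x) = 8 + K**2 (G(K, x) = K*K + 2*4 = K**2 + 8 = 8 + K**2)
Z(P) = 6
G(-504, 493) + v(1/Z(10)) = (8 + (-504)**2) - 112/6 = (8 + 254016) - 112*1/6 = 254024 - 56/3 = 762016/3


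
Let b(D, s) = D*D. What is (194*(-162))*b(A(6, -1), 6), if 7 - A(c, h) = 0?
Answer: -1539972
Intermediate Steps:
A(c, h) = 7 (A(c, h) = 7 - 1*0 = 7 + 0 = 7)
b(D, s) = D²
(194*(-162))*b(A(6, -1), 6) = (194*(-162))*7² = -31428*49 = -1539972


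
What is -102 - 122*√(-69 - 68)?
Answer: -102 - 122*I*√137 ≈ -102.0 - 1428.0*I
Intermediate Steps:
-102 - 122*√(-69 - 68) = -102 - 122*I*√137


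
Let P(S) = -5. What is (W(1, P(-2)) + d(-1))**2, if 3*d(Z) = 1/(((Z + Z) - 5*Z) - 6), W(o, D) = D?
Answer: 2116/81 ≈ 26.123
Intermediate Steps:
d(Z) = 1/(3*(-6 - 3*Z)) (d(Z) = 1/(3*(((Z + Z) - 5*Z) - 6)) = 1/(3*((2*Z - 5*Z) - 6)) = 1/(3*(-3*Z - 6)) = 1/(3*(-6 - 3*Z)))
(W(1, P(-2)) + d(-1))**2 = (-5 - 1/(18 + 9*(-1)))**2 = (-5 - 1/(18 - 9))**2 = (-5 - 1/9)**2 = (-46/9)**2 = 2116/81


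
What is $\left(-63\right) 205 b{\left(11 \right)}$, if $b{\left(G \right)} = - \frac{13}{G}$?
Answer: $\frac{167895}{11} \approx 15263.0$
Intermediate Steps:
$\left(-63\right) 205 b{\left(11 \right)} = \left(-63\right) 205 \left(- \frac{13}{11}\right) = - 12915 \left(\left(-13\right) \frac{1}{11}\right) = \left(-12915\right) \left(- \frac{13}{11}\right) = \frac{167895}{11}$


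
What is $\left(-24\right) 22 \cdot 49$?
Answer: $-25872$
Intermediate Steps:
$\left(-24\right) 22 \cdot 49 = \left(-528\right) 49 = -25872$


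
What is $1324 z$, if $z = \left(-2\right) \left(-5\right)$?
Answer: $13240$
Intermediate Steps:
$z = 10$
$1324 z = 1324 \cdot 10 = 13240$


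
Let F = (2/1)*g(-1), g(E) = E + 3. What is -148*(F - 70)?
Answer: 9768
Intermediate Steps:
g(E) = 3 + E
F = 4 (F = (2/1)*(3 - 1) = (2*1)*2 = 2*2 = 4)
-148*(F - 70) = -148*(4 - 70) = -148*(-66) = 9768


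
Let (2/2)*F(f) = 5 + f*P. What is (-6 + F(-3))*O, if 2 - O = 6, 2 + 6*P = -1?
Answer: -2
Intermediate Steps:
P = -1/2 (P = -1/3 + (1/6)*(-1) = -1/3 - 1/6 = -1/2 ≈ -0.50000)
O = -4 (O = 2 - 1*6 = 2 - 6 = -4)
F(f) = 5 - f/2 (F(f) = 5 + f*(-1/2) = 5 - f/2)
(-6 + F(-3))*O = (-6 + (5 - 1/2*(-3)))*(-4) = (-6 + (5 + 3/2))*(-4) = (-6 + 13/2)*(-4) = (1/2)*(-4) = -2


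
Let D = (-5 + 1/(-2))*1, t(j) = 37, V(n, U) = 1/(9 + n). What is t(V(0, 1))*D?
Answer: -407/2 ≈ -203.50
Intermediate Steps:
D = -11/2 (D = (-5 - ½)*1 = -11/2*1 = -11/2 ≈ -5.5000)
t(V(0, 1))*D = 37*(-11/2) = -407/2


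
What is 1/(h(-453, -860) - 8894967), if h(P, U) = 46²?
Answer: -1/8892851 ≈ -1.1245e-7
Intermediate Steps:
h(P, U) = 2116
1/(h(-453, -860) - 8894967) = 1/(2116 - 8894967) = 1/(-8892851) = -1/8892851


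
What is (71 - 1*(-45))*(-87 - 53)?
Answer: -16240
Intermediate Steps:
(71 - 1*(-45))*(-87 - 53) = (71 + 45)*(-140) = 116*(-140) = -16240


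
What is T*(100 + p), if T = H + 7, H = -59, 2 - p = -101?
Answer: -10556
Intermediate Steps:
p = 103 (p = 2 - 1*(-101) = 2 + 101 = 103)
T = -52 (T = -59 + 7 = -52)
T*(100 + p) = -52*(100 + 103) = -52*203 = -10556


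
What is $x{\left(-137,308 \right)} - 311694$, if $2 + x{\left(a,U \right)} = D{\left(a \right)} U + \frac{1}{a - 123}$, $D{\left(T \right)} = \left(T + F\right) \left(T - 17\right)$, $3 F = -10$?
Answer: $\frac{4948783837}{780} \approx 6.3446 \cdot 10^{6}$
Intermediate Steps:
$F = - \frac{10}{3}$ ($F = \frac{1}{3} \left(-10\right) = - \frac{10}{3} \approx -3.3333$)
$D{\left(T \right)} = \left(-17 + T\right) \left(- \frac{10}{3} + T\right)$ ($D{\left(T \right)} = \left(T - \frac{10}{3}\right) \left(T - 17\right) = \left(- \frac{10}{3} + T\right) \left(-17 + T\right) = \left(-17 + T\right) \left(- \frac{10}{3} + T\right)$)
$x{\left(a,U \right)} = -2 + \frac{1}{-123 + a} + U \left(\frac{170}{3} + a^{2} - \frac{61 a}{3}\right)$ ($x{\left(a,U \right)} = -2 + \left(\left(\frac{170}{3} + a^{2} - \frac{61 a}{3}\right) U + \frac{1}{a - 123}\right) = -2 + \left(U \left(\frac{170}{3} + a^{2} - \frac{61 a}{3}\right) + \frac{1}{-123 + a}\right) = -2 + \left(\frac{1}{-123 + a} + U \left(\frac{170}{3} + a^{2} - \frac{61 a}{3}\right)\right) = -2 + \frac{1}{-123 + a} + U \left(\frac{170}{3} + a^{2} - \frac{61 a}{3}\right)$)
$x{\left(-137,308 \right)} - 311694 = \frac{741 - 6440280 - -822 - 132440 \left(-137\right)^{2} + 3 \cdot 308 \left(-137\right)^{3} + 7673 \cdot 308 \left(-137\right)}{3 \left(-123 - 137\right)} - 311694 = \frac{741 - 6440280 + 822 - 132440 \cdot 18769 + 3 \cdot 308 \left(-2571353\right) - 323769908}{3 \left(-260\right)} - 311694 = \frac{1}{3} \left(- \frac{1}{260}\right) \left(741 - 6440280 + 822 - 2485766360 - 2375930172 - 323769908\right) - 311694 = \frac{1}{3} \left(- \frac{1}{260}\right) \left(-5191905157\right) - 311694 = \frac{5191905157}{780} - 311694 = \frac{4948783837}{780}$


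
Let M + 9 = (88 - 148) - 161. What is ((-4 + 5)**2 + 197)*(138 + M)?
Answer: -18216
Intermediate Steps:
M = -230 (M = -9 + ((88 - 148) - 161) = -9 + (-60 - 161) = -9 - 221 = -230)
((-4 + 5)**2 + 197)*(138 + M) = ((-4 + 5)**2 + 197)*(138 - 230) = (1**2 + 197)*(-92) = (1 + 197)*(-92) = 198*(-92) = -18216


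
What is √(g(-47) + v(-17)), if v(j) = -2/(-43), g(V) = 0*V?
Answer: √86/43 ≈ 0.21567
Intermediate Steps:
g(V) = 0
v(j) = 2/43 (v(j) = -2*(-1/43) = 2/43)
√(g(-47) + v(-17)) = √(0 + 2/43) = √(2/43) = √86/43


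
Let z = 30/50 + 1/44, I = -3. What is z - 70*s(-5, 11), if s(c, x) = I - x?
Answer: 215737/220 ≈ 980.62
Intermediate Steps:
z = 137/220 (z = 30*(1/50) + 1*(1/44) = 3/5 + 1/44 = 137/220 ≈ 0.62273)
s(c, x) = -3 - x
z - 70*s(-5, 11) = 137/220 - 70*(-3 - 1*11) = 137/220 - 70*(-3 - 11) = 137/220 - 70*(-14) = 137/220 + 980 = 215737/220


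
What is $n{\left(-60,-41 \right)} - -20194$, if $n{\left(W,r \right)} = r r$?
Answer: $21875$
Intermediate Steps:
$n{\left(W,r \right)} = r^{2}$
$n{\left(-60,-41 \right)} - -20194 = \left(-41\right)^{2} - -20194 = 1681 + 20194 = 21875$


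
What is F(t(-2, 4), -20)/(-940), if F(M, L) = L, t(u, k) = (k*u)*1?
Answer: 1/47 ≈ 0.021277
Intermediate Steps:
t(u, k) = k*u
F(t(-2, 4), -20)/(-940) = -20/(-940) = -20*(-1/940) = 1/47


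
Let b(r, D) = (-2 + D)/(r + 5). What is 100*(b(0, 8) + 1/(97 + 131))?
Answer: 6865/57 ≈ 120.44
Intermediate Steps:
b(r, D) = (-2 + D)/(5 + r)
100*(b(0, 8) + 1/(97 + 131)) = 100*((-2 + 8)/(5 + 0) + 1/(97 + 131)) = 100*(6/5 + 1/228) = 100*(1373/1140) = 6865/57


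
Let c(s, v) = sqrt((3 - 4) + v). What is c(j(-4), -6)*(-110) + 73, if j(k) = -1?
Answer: 73 - 110*I*sqrt(7) ≈ 73.0 - 291.03*I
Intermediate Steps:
c(s, v) = sqrt(-1 + v)
c(j(-4), -6)*(-110) + 73 = sqrt(-1 - 6)*(-110) + 73 = sqrt(-7)*(-110) + 73 = (I*sqrt(7))*(-110) + 73 = -110*I*sqrt(7) + 73 = 73 - 110*I*sqrt(7)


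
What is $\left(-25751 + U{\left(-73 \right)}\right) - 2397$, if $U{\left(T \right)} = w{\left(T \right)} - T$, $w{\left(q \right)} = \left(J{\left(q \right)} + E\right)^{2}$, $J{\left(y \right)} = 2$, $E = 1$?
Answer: $-28066$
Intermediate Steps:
$w{\left(q \right)} = 9$ ($w{\left(q \right)} = \left(2 + 1\right)^{2} = 3^{2} = 9$)
$U{\left(T \right)} = 9 - T$
$\left(-25751 + U{\left(-73 \right)}\right) - 2397 = \left(-25751 + \left(9 - -73\right)\right) - 2397 = \left(-25751 + \left(9 + 73\right)\right) - 2397 = \left(-25751 + 82\right) - 2397 = -25669 - 2397 = -28066$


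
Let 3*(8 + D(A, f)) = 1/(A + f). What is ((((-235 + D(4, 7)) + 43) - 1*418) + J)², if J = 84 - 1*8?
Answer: 319873225/1089 ≈ 2.9373e+5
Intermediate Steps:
D(A, f) = -8 + 1/(3*(A + f))
J = 76 (J = 84 - 8 = 76)
((((-235 + D(4, 7)) + 43) - 1*418) + J)² = ((((-235 + (⅓ - 8*4 - 8*7)/(4 + 7)) + 43) - 1*418) + 76)² = ((((-235 + (⅓ - 32 - 56)/11) + 43) - 418) + 76)² = ((((-235 + (1/11)*(-263/3)) + 43) - 418) + 76)² = ((((-235 - 263/33) + 43) - 418) + 76)² = (((-8018/33 + 43) - 418) + 76)² = ((-6599/33 - 418) + 76)² = (-20393/33 + 76)² = (-17885/33)² = 319873225/1089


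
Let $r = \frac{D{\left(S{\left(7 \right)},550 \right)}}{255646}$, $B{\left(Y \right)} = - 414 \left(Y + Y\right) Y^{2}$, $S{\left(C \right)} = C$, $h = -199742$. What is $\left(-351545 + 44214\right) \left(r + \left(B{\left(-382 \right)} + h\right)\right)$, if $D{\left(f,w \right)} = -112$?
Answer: $- \frac{1813150780815063745170}{127823} \approx -1.4185 \cdot 10^{16}$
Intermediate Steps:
$B{\left(Y \right)} = - 828 Y^{3}$ ($B{\left(Y \right)} = - 414 \cdot 2 Y Y^{2} = - 828 Y Y^{2} = - 828 Y^{3}$)
$r = - \frac{56}{127823}$ ($r = - \frac{112}{255646} = \left(-112\right) \frac{1}{255646} = - \frac{56}{127823} \approx -0.00043811$)
$\left(-351545 + 44214\right) \left(r + \left(B{\left(-382 \right)} + h\right)\right) = \left(-351545 + 44214\right) \left(- \frac{56}{127823} - \left(199742 + 828 \left(-382\right)^{3}\right)\right) = - 307331 \left(- \frac{56}{127823} - -46154977762\right) = - 307331 \left(- \frac{56}{127823} + \left(46155177504 - 199742\right)\right) = - 307331 \left(- \frac{56}{127823} + 46154977762\right) = \left(-307331\right) \frac{5899667722472070}{127823} = - \frac{1813150780815063745170}{127823}$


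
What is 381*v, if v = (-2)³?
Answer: -3048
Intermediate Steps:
v = -8
381*v = 381*(-8) = -3048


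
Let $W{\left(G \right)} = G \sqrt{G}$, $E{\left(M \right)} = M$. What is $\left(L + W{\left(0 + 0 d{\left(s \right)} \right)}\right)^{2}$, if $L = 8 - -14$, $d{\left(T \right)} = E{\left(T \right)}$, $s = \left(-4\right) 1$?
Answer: $484$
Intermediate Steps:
$s = -4$
$d{\left(T \right)} = T$
$L = 22$ ($L = 8 + 14 = 22$)
$W{\left(G \right)} = G^{\frac{3}{2}}$
$\left(L + W{\left(0 + 0 d{\left(s \right)} \right)}\right)^{2} = \left(22 + \left(0 + 0 \left(-4\right)\right)^{\frac{3}{2}}\right)^{2} = \left(22 + \left(0 + 0\right)^{\frac{3}{2}}\right)^{2} = \left(22 + 0^{\frac{3}{2}}\right)^{2} = \left(22 + 0\right)^{2} = 22^{2} = 484$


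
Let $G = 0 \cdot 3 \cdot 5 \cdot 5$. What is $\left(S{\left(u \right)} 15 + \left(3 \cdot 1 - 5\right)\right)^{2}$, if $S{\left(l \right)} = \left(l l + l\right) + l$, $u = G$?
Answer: $4$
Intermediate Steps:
$G = 0$ ($G = 0 \cdot 15 \cdot 5 = 0 \cdot 5 = 0$)
$u = 0$
$S{\left(l \right)} = l^{2} + 2 l$ ($S{\left(l \right)} = \left(l^{2} + l\right) + l = \left(l + l^{2}\right) + l = l^{2} + 2 l$)
$\left(S{\left(u \right)} 15 + \left(3 \cdot 1 - 5\right)\right)^{2} = \left(0 \left(2 + 0\right) 15 + \left(3 \cdot 1 - 5\right)\right)^{2} = \left(0 \cdot 2 \cdot 15 + \left(3 - 5\right)\right)^{2} = \left(0 \cdot 15 - 2\right)^{2} = \left(0 - 2\right)^{2} = \left(-2\right)^{2} = 4$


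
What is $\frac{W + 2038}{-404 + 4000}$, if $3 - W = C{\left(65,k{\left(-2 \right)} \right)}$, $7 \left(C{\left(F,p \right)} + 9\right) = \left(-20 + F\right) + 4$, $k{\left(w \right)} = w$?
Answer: $\frac{2043}{3596} \approx 0.56813$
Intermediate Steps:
$C{\left(F,p \right)} = - \frac{79}{7} + \frac{F}{7}$ ($C{\left(F,p \right)} = -9 + \frac{\left(-20 + F\right) + 4}{7} = -9 + \frac{-16 + F}{7} = -9 + \left(- \frac{16}{7} + \frac{F}{7}\right) = - \frac{79}{7} + \frac{F}{7}$)
$W = 5$ ($W = 3 - \left(- \frac{79}{7} + \frac{1}{7} \cdot 65\right) = 3 - \left(- \frac{79}{7} + \frac{65}{7}\right) = 3 - -2 = 3 + 2 = 5$)
$\frac{W + 2038}{-404 + 4000} = \frac{5 + 2038}{-404 + 4000} = \frac{2043}{3596}$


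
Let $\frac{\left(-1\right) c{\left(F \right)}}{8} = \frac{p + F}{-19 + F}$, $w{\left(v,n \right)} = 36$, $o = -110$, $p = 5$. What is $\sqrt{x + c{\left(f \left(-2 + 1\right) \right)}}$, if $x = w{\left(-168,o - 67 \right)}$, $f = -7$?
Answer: $2 \sqrt{11} \approx 6.6332$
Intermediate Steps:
$c{\left(F \right)} = - \frac{8 \left(5 + F\right)}{-19 + F}$ ($c{\left(F \right)} = - 8 \frac{5 + F}{-19 + F} = - \frac{8 \left(5 + F\right)}{-19 + F}$)
$x = 36$
$\sqrt{x + c{\left(f \left(-2 + 1\right) \right)}} = \sqrt{36 + \frac{8 \left(-5 - - 7 \left(-2 + 1\right)\right)}{-19 - 7 \left(-2 + 1\right)}} = \sqrt{36 + \frac{8 \left(-5 - \left(-7\right) \left(-1\right)\right)}{-19 - -7}} = \sqrt{36 + \frac{8 \left(-5 - 7\right)}{-19 + 7}} = \sqrt{36 + \frac{8 \left(-5 - 7\right)}{-12}} = \sqrt{36 + 8 \left(- \frac{1}{12}\right) \left(-12\right)} = \sqrt{36 + 8} = \sqrt{44} = 2 \sqrt{11}$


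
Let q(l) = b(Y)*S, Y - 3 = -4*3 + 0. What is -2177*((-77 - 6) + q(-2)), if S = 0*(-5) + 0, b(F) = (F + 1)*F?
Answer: 180691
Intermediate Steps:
Y = -9 (Y = 3 + (-4*3 + 0) = 3 + (-12 + 0) = 3 - 12 = -9)
b(F) = F*(1 + F) (b(F) = (1 + F)*F = F*(1 + F))
S = 0 (S = 0 + 0 = 0)
q(l) = 0 (q(l) = -9*(1 - 9)*0 = -9*(-8)*0 = 72*0 = 0)
-2177*((-77 - 6) + q(-2)) = -2177*((-77 - 6) + 0) = -2177*(-83 + 0) = -2177*(-83) = 180691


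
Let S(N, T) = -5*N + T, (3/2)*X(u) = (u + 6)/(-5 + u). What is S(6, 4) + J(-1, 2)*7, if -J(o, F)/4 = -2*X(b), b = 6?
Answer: 422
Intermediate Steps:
X(u) = 2*(6 + u)/(3*(-5 + u)) (X(u) = 2*((u + 6)/(-5 + u))/3 = 2*((6 + u)/(-5 + u))/3 = 2*(6 + u)/(3*(-5 + u)))
S(N, T) = T - 5*N
J(o, F) = 64 (J(o, F) = -(-8)*2*(6 + 6)/(3*(-5 + 6)) = -(-8)*(2/3)*12/1 = -(-8)*(2/3)*1*12 = -(-8)*8 = -4*(-16) = 64)
S(6, 4) + J(-1, 2)*7 = (4 - 5*6) + 64*7 = (4 - 30) + 448 = -26 + 448 = 422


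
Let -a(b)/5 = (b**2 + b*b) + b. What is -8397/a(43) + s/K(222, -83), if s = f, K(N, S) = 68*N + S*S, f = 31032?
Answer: 51004107/27415295 ≈ 1.8604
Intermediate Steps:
K(N, S) = S**2 + 68*N (K(N, S) = 68*N + S**2 = S**2 + 68*N)
s = 31032
a(b) = -10*b**2 - 5*b (a(b) = -5*((b**2 + b*b) + b) = -5*((b**2 + b**2) + b) = -5*(2*b**2 + b) = -5*(b + 2*b**2) = -10*b**2 - 5*b)
-8397/a(43) + s/K(222, -83) = -8397*(-1/(215*(1 + 2*43))) + 31032/((-83)**2 + 68*222) = -8397*(-1/(215*(1 + 86))) + 31032/(6889 + 15096) = -8397/((-5*43*87)) + 31032/21985 = -8397/(-18705) + 31032*(1/21985) = -8397*(-1/18705) + 31032/21985 = 2799/6235 + 31032/21985 = 51004107/27415295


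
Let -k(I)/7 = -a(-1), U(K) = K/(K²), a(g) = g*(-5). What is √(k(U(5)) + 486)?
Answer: √521 ≈ 22.825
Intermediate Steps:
a(g) = -5*g
U(K) = 1/K (U(K) = K/K² = 1/K)
k(I) = 35 (k(I) = -(-7)*(-5*(-1)) = -(-7)*5 = -7*(-5) = 35)
√(k(U(5)) + 486) = √(35 + 486) = √521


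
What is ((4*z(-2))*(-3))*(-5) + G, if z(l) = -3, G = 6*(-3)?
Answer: -198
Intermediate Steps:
G = -18
((4*z(-2))*(-3))*(-5) + G = ((4*(-3))*(-3))*(-5) - 18 = -12*(-3)*(-5) - 18 = 36*(-5) - 18 = -180 - 18 = -198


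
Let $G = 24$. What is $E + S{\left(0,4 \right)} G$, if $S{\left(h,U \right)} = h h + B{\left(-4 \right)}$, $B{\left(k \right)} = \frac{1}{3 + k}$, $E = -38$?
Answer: $-62$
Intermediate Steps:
$S{\left(h,U \right)} = -1 + h^{2}$ ($S{\left(h,U \right)} = h h + \frac{1}{3 - 4} = h^{2} + \frac{1}{-1} = h^{2} - 1 = -1 + h^{2}$)
$E + S{\left(0,4 \right)} G = -38 + \left(-1 + 0^{2}\right) 24 = -38 + \left(-1 + 0\right) 24 = -38 - 24 = -62$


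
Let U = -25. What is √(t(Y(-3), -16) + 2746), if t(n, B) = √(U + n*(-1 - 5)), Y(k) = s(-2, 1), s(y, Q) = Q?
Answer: √(2746 + I*√31) ≈ 52.402 + 0.0531*I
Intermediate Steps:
Y(k) = 1
t(n, B) = √(-25 - 6*n) (t(n, B) = √(-25 + n*(-1 - 5)) = √(-25 + n*(-6)) = √(-25 - 6*n))
√(t(Y(-3), -16) + 2746) = √(√(-25 - 6*1) + 2746) = √(√(-25 - 6) + 2746) = √(√(-31) + 2746) = √(I*√31 + 2746) = √(2746 + I*√31)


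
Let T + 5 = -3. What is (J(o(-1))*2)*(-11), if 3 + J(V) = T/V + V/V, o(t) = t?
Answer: -132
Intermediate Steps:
T = -8 (T = -5 - 3 = -8)
J(V) = -2 - 8/V (J(V) = -3 + (-8/V + V/V) = -3 + (-8/V + 1) = -3 + (1 - 8/V) = -2 - 8/V)
(J(o(-1))*2)*(-11) = ((-2 - 8/(-1))*2)*(-11) = ((-2 - 8*(-1))*2)*(-11) = ((-2 + 8)*2)*(-11) = (6*2)*(-11) = 12*(-11) = -132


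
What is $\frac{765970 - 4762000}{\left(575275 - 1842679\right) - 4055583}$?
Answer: $\frac{1332010}{1774329} \approx 0.75071$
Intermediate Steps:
$\frac{765970 - 4762000}{\left(575275 - 1842679\right) - 4055583} = - \frac{3996030}{\left(575275 - 1842679\right) - 4055583} = - \frac{3996030}{-1267404 - 4055583} = - \frac{3996030}{-5322987} = \left(-3996030\right) \left(- \frac{1}{5322987}\right) = \frac{1332010}{1774329}$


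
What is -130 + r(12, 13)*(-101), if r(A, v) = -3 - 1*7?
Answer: 880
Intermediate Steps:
r(A, v) = -10 (r(A, v) = -3 - 7 = -10)
-130 + r(12, 13)*(-101) = -130 - 10*(-101) = -130 + 1010 = 880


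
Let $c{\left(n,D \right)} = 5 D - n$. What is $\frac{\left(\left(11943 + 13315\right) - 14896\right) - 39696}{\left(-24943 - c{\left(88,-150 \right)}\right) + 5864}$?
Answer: $\frac{29334}{18241} \approx 1.6081$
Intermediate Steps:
$c{\left(n,D \right)} = - n + 5 D$
$\frac{\left(\left(11943 + 13315\right) - 14896\right) - 39696}{\left(-24943 - c{\left(88,-150 \right)}\right) + 5864} = \frac{\left(\left(11943 + 13315\right) - 14896\right) - 39696}{\left(-24943 - \left(\left(-1\right) 88 + 5 \left(-150\right)\right)\right) + 5864} = \frac{\left(25258 - 14896\right) - 39696}{\left(-24943 - \left(-88 - 750\right)\right) + 5864} = \frac{10362 - 39696}{\left(-24943 - -838\right) + 5864} = - \frac{29334}{\left(-24943 + 838\right) + 5864} = - \frac{29334}{-24105 + 5864} = - \frac{29334}{-18241} = \left(-29334\right) \left(- \frac{1}{18241}\right) = \frac{29334}{18241}$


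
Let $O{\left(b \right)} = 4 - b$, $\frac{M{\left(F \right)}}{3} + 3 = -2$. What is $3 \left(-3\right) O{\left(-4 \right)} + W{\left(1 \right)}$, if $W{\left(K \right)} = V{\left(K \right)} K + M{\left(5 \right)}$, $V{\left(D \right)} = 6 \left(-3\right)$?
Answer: $-105$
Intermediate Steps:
$M{\left(F \right)} = -15$ ($M{\left(F \right)} = -9 + 3 \left(-2\right) = -9 - 6 = -15$)
$V{\left(D \right)} = -18$
$W{\left(K \right)} = -15 - 18 K$ ($W{\left(K \right)} = - 18 K - 15 = -15 - 18 K$)
$3 \left(-3\right) O{\left(-4 \right)} + W{\left(1 \right)} = 3 \left(-3\right) \left(4 - -4\right) - 33 = - 9 \left(4 + 4\right) - 33 = \left(-9\right) 8 - 33 = -72 - 33 = -105$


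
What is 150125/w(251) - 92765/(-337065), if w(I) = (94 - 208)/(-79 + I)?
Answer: -96705703581/426949 ≈ -2.2650e+5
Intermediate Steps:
w(I) = -114/(-79 + I)
150125/w(251) - 92765/(-337065) = 150125/((-114/(-79 + 251))) - 92765/(-337065) = 150125/((-114/172)) - 92765*(-1/337065) = 150125/((-114*1/172)) + 18553/67413 = 150125/(-57/86) + 18553/67413 = 150125*(-86/57) + 18553/67413 = -12910750/57 + 18553/67413 = -96705703581/426949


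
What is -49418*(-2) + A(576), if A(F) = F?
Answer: 99412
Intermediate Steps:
-49418*(-2) + A(576) = -49418*(-2) + 576 = 98836 + 576 = 99412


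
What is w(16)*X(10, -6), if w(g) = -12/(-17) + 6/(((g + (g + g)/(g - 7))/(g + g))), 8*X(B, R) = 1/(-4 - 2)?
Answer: -41/187 ≈ -0.21925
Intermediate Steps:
X(B, R) = -1/48 (X(B, R) = 1/(8*(-4 - 2)) = (1/8)/(-6) = (1/8)*(-1/6) = -1/48)
w(g) = 12/17 + 12*g/(g + 2*g/(-7 + g)) (w(g) = -12*(-1/17) + 6/(((g + (2*g)/(-7 + g))/((2*g)))) = 12/17 + 6/(((g + 2*g/(-7 + g))*(1/(2*g)))) = 12/17 + 6/(((g + 2*g/(-7 + g))/(2*g))) = 12/17 + 6*(2*g/(g + 2*g/(-7 + g))) = 12/17 + 12*g/(g + 2*g/(-7 + g)))
w(16)*X(10, -6) = (24*(-62 + 9*16)/(17*(-5 + 16)))*(-1/48) = ((24/17)*(-62 + 144)/11)*(-1/48) = ((24/17)*(1/11)*82)*(-1/48) = (1968/187)*(-1/48) = -41/187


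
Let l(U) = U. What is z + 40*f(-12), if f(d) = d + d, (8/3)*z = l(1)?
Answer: -7677/8 ≈ -959.63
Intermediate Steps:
z = 3/8 (z = (3/8)*1 = 3/8 ≈ 0.37500)
f(d) = 2*d
z + 40*f(-12) = 3/8 + 40*(2*(-12)) = 3/8 + 40*(-24) = 3/8 - 960 = -7677/8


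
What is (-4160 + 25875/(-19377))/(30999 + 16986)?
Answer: -1791871/20662341 ≈ -0.086722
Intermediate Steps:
(-4160 + 25875/(-19377))/(30999 + 16986) = (-4160 + 25875*(-1/19377))/47985 = (-4160 - 2875/2153)*(1/47985) = -8959355/2153*1/47985 = -1791871/20662341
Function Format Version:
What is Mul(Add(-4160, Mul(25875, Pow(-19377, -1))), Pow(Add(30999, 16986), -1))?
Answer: Rational(-1791871, 20662341) ≈ -0.086722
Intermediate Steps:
Mul(Add(-4160, Mul(25875, Pow(-19377, -1))), Pow(Add(30999, 16986), -1)) = Mul(Add(-4160, Mul(25875, Rational(-1, 19377))), Pow(47985, -1)) = Mul(Add(-4160, Rational(-2875, 2153)), Rational(1, 47985)) = Mul(Rational(-8959355, 2153), Rational(1, 47985)) = Rational(-1791871, 20662341)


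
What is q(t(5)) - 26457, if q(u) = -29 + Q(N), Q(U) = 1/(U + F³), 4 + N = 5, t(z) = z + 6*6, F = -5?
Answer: -3284265/124 ≈ -26486.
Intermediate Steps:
t(z) = 36 + z (t(z) = z + 36 = 36 + z)
N = 1 (N = -4 + 5 = 1)
Q(U) = 1/(-125 + U) (Q(U) = 1/(U + (-5)³) = 1/(U - 125) = 1/(-125 + U))
q(u) = -3597/124 (q(u) = -29 + 1/(-125 + 1) = -29 + 1/(-124) = -29 - 1/124 = -3597/124)
q(t(5)) - 26457 = -3597/124 - 26457 = -3284265/124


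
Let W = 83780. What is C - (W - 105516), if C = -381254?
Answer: -359518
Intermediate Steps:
C - (W - 105516) = -381254 - (83780 - 105516) = -381254 - 1*(-21736) = -381254 + 21736 = -359518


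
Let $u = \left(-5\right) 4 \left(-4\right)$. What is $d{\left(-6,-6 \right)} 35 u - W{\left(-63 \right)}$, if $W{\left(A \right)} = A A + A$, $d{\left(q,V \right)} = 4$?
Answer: $7294$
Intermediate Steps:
$W{\left(A \right)} = A + A^{2}$ ($W{\left(A \right)} = A^{2} + A = A + A^{2}$)
$u = 80$ ($u = \left(-20\right) \left(-4\right) = 80$)
$d{\left(-6,-6 \right)} 35 u - W{\left(-63 \right)} = 4 \cdot 35 \cdot 80 - - 63 \left(1 - 63\right) = 140 \cdot 80 - \left(-63\right) \left(-62\right) = 11200 - 3906 = 7294$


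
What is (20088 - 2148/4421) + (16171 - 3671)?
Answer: 144069400/4421 ≈ 32588.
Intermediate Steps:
(20088 - 2148/4421) + (16171 - 3671) = (20088 - 2148*1/4421) + 12500 = (20088 - 2148/4421) + 12500 = 88806900/4421 + 12500 = 144069400/4421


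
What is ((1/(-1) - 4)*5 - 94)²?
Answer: 14161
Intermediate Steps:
((1/(-1) - 4)*5 - 94)² = ((1*(-1) - 4)*5 - 94)² = ((-1 - 4)*5 - 94)² = (-5*5 - 94)² = (-25 - 94)² = (-119)² = 14161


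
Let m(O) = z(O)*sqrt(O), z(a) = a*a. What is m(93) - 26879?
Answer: -26879 + 8649*sqrt(93) ≈ 56529.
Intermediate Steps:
z(a) = a**2
m(O) = O**(5/2) (m(O) = O**2*sqrt(O) = O**(5/2))
m(93) - 26879 = 93**(5/2) - 26879 = 8649*sqrt(93) - 26879 = -26879 + 8649*sqrt(93)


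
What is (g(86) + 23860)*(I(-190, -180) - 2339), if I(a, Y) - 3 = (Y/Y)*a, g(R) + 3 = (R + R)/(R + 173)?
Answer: -15608495010/259 ≈ -6.0264e+7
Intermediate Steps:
g(R) = -3 + 2*R/(173 + R) (g(R) = -3 + (R + R)/(R + 173) = -3 + (2*R)/(173 + R) = -3 + 2*R/(173 + R))
I(a, Y) = 3 + a (I(a, Y) = 3 + (Y/Y)*a = 3 + 1*a = 3 + a)
(g(86) + 23860)*(I(-190, -180) - 2339) = ((-519 - 1*86)/(173 + 86) + 23860)*((3 - 190) - 2339) = ((-519 - 86)/259 + 23860)*(-187 - 2339) = ((1/259)*(-605) + 23860)*(-2526) = (-605/259 + 23860)*(-2526) = (6179135/259)*(-2526) = -15608495010/259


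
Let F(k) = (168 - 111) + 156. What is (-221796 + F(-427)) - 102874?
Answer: -324457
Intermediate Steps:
F(k) = 213 (F(k) = 57 + 156 = 213)
(-221796 + F(-427)) - 102874 = (-221796 + 213) - 102874 = -221583 - 102874 = -324457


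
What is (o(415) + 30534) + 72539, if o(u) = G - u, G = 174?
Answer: 102832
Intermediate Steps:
o(u) = 174 - u
(o(415) + 30534) + 72539 = ((174 - 1*415) + 30534) + 72539 = ((174 - 415) + 30534) + 72539 = (-241 + 30534) + 72539 = 30293 + 72539 = 102832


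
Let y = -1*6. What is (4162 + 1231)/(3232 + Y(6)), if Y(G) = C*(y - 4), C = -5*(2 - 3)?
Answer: 5393/3182 ≈ 1.6948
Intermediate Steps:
C = 5 (C = -5*(-1) = 5)
y = -6
Y(G) = -50 (Y(G) = 5*(-6 - 4) = 5*(-10) = -50)
(4162 + 1231)/(3232 + Y(6)) = (4162 + 1231)/(3232 - 50) = 5393/3182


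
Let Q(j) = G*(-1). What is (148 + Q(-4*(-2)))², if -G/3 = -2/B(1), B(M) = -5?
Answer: 556516/25 ≈ 22261.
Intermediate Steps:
G = -6/5 (G = -(-6)/(-5) = -(-6)*(-1)/5 = -3*⅖ = -6/5 ≈ -1.2000)
Q(j) = 6/5 (Q(j) = -6/5*(-1) = 6/5)
(148 + Q(-4*(-2)))² = (148 + 6/5)² = (746/5)² = 556516/25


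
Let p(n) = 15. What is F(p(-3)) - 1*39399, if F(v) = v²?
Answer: -39174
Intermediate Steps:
F(p(-3)) - 1*39399 = 15² - 1*39399 = 225 - 39399 = -39174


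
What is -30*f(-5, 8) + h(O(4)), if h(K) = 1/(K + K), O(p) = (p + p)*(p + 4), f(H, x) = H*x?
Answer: 153601/128 ≈ 1200.0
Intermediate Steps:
O(p) = 2*p*(4 + p) (O(p) = (2*p)*(4 + p) = 2*p*(4 + p))
h(K) = 1/(2*K)
-30*f(-5, 8) + h(O(4)) = -(-150)*8 + 1/(2*((2*4*(4 + 4)))) = -30*(-40) + 1/(2*((2*4*8))) = 1200 + (1/2)/64 = 1200 + (1/2)*(1/64) = 1200 + 1/128 = 153601/128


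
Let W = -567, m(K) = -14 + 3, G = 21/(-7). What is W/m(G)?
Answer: 567/11 ≈ 51.545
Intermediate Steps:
G = -3 (G = 21*(-⅐) = -3)
m(K) = -11
W/m(G) = -567/(-11) = -567*(-1/11) = 567/11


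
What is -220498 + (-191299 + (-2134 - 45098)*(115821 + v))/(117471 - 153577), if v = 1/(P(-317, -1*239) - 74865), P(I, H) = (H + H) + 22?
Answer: -20844266735521/302171114 ≈ -68982.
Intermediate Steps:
P(I, H) = 22 + 2*H (P(I, H) = 2*H + 22 = 22 + 2*H)
v = -1/75321 (v = 1/((22 + 2*(-1*239)) - 74865) = 1/((22 + 2*(-239)) - 74865) = 1/((22 - 478) - 74865) = 1/(-456 - 74865) = 1/(-75321) = -1/75321 ≈ -1.3277e-5)
-220498 + (-191299 + (-2134 - 45098)*(115821 + v))/(117471 - 153577) = -220498 + (-191299 + (-2134 - 45098)*(115821 - 1/75321))/(117471 - 153577) = -220498 + (-191299 - 47232*8723753540/75321)/(-36106) = -220498 + (-191299 - 45782258577920/8369)*(-1/36106) = -220498 - 45783859559251/8369*(-1/36106) = -220498 + 45783859559251/302171114 = -20844266735521/302171114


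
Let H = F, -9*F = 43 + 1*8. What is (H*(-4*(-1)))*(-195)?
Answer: 4420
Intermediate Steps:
F = -17/3 (F = -(43 + 1*8)/9 = -(43 + 8)/9 = -1/9*51 = -17/3 ≈ -5.6667)
H = -17/3 ≈ -5.6667
(H*(-4*(-1)))*(-195) = -(-68)*(-1)/3*(-195) = -17/3*4*(-195) = -68/3*(-195) = 4420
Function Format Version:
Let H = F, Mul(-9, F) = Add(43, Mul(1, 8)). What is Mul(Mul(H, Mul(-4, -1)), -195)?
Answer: 4420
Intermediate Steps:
F = Rational(-17, 3) (F = Mul(Rational(-1, 9), Add(43, Mul(1, 8))) = Mul(Rational(-1, 9), Add(43, 8)) = Mul(Rational(-1, 9), 51) = Rational(-17, 3) ≈ -5.6667)
H = Rational(-17, 3) ≈ -5.6667
Mul(Mul(H, Mul(-4, -1)), -195) = Mul(Mul(Rational(-17, 3), Mul(-4, -1)), -195) = Mul(Mul(Rational(-17, 3), 4), -195) = Mul(Rational(-68, 3), -195) = 4420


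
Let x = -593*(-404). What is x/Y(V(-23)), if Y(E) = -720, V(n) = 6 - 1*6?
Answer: -59893/180 ≈ -332.74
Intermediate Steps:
V(n) = 0 (V(n) = 6 - 6 = 0)
x = 239572
x/Y(V(-23)) = 239572/(-720) = 239572*(-1/720) = -59893/180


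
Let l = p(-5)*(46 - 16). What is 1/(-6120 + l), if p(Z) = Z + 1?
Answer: -1/6240 ≈ -0.00016026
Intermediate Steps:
p(Z) = 1 + Z
l = -120 (l = (1 - 5)*(46 - 16) = -4*30 = -120)
1/(-6120 + l) = 1/(-6120 - 120) = 1/(-6240) = -1/6240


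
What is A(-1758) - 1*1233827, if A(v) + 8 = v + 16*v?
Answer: -1263721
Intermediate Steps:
A(v) = -8 + 17*v (A(v) = -8 + (v + 16*v) = -8 + 17*v)
A(-1758) - 1*1233827 = (-8 + 17*(-1758)) - 1*1233827 = (-8 - 29886) - 1233827 = -29894 - 1233827 = -1263721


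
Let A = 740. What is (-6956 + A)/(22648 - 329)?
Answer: -6216/22319 ≈ -0.27851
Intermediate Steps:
(-6956 + A)/(22648 - 329) = (-6956 + 740)/(22648 - 329) = -6216/22319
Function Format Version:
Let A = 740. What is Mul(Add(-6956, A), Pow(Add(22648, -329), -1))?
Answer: Rational(-6216, 22319) ≈ -0.27851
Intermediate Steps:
Mul(Add(-6956, A), Pow(Add(22648, -329), -1)) = Mul(Add(-6956, 740), Pow(Add(22648, -329), -1)) = Mul(-6216, Pow(22319, -1)) = Mul(-6216, Rational(1, 22319)) = Rational(-6216, 22319)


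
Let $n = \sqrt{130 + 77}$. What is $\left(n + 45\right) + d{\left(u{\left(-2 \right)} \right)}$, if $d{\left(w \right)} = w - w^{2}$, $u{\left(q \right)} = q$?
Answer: $39 + 3 \sqrt{23} \approx 53.388$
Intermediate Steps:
$n = 3 \sqrt{23}$ ($n = \sqrt{207} = 3 \sqrt{23} \approx 14.387$)
$\left(n + 45\right) + d{\left(u{\left(-2 \right)} \right)} = \left(3 \sqrt{23} + 45\right) - 2 \left(1 - -2\right) = \left(45 + 3 \sqrt{23}\right) - 2 \left(1 + 2\right) = \left(45 + 3 \sqrt{23}\right) - 6 = 39 + 3 \sqrt{23}$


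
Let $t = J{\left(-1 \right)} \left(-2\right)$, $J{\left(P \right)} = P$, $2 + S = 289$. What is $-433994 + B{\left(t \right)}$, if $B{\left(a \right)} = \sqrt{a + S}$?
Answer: $-433977$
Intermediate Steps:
$S = 287$ ($S = -2 + 289 = 287$)
$t = 2$ ($t = \left(-1\right) \left(-2\right) = 2$)
$B{\left(a \right)} = \sqrt{287 + a}$ ($B{\left(a \right)} = \sqrt{a + 287} = \sqrt{287 + a}$)
$-433994 + B{\left(t \right)} = -433994 + \sqrt{287 + 2} = -433994 + \sqrt{289} = -433994 + 17 = -433977$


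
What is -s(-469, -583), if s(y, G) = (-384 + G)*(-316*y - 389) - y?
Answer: 142936636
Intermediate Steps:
s(y, G) = -y + (-389 - 316*y)*(-384 + G) (s(y, G) = (-384 + G)*(-389 - 316*y) - y = (-389 - 316*y)*(-384 + G) - y = -y + (-389 - 316*y)*(-384 + G))
-s(-469, -583) = -(149376 - 389*(-583) + 121343*(-469) - 316*(-583)*(-469)) = -(149376 + 226787 - 56909867 - 86402932) = -1*(-142936636) = 142936636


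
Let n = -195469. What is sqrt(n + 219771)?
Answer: sqrt(24302) ≈ 155.89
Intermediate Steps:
sqrt(n + 219771) = sqrt(-195469 + 219771) = sqrt(24302)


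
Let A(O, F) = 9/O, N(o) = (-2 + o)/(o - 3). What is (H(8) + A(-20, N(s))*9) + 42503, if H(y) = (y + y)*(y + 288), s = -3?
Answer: 944699/20 ≈ 47235.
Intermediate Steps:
N(o) = (-2 + o)/(-3 + o)
H(y) = 2*y*(288 + y) (H(y) = (2*y)*(288 + y) = 2*y*(288 + y))
(H(8) + A(-20, N(s))*9) + 42503 = (2*8*(288 + 8) + (9/(-20))*9) + 42503 = (2*8*296 + (9*(-1/20))*9) + 42503 = (4736 - 9/20*9) + 42503 = (4736 - 81/20) + 42503 = 94639/20 + 42503 = 944699/20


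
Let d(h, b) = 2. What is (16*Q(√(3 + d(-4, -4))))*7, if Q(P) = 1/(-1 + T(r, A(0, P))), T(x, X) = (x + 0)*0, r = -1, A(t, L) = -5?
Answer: -112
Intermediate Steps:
T(x, X) = 0 (T(x, X) = x*0 = 0)
Q(P) = -1 (Q(P) = 1/(-1 + 0) = 1/(-1) = -1)
(16*Q(√(3 + d(-4, -4))))*7 = (16*(-1))*7 = -16*7 = -112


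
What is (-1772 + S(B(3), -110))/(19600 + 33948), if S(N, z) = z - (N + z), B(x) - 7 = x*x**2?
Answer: -903/26774 ≈ -0.033727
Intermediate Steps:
B(x) = 7 + x**3 (B(x) = 7 + x*x**2 = 7 + x**3)
S(N, z) = -N (S(N, z) = z + (-N - z) = -N)
(-1772 + S(B(3), -110))/(19600 + 33948) = (-1772 - (7 + 3**3))/(19600 + 33948) = (-1772 - (7 + 27))/53548 = (-1772 - 1*34)*(1/53548) = (-1772 - 34)*(1/53548) = -1806*1/53548 = -903/26774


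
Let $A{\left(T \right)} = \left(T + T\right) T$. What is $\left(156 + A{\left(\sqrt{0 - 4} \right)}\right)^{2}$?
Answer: $21904$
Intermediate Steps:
$A{\left(T \right)} = 2 T^{2}$ ($A{\left(T \right)} = 2 T T = 2 T^{2}$)
$\left(156 + A{\left(\sqrt{0 - 4} \right)}\right)^{2} = \left(156 + 2 \left(\sqrt{0 - 4}\right)^{2}\right)^{2} = \left(156 + 2 \left(\sqrt{-4}\right)^{2}\right)^{2} = \left(156 + 2 \left(2 i\right)^{2}\right)^{2} = \left(156 + 2 \left(-4\right)\right)^{2} = \left(156 - 8\right)^{2} = 148^{2} = 21904$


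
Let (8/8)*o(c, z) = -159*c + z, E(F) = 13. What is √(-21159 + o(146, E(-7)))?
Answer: 2*I*√11090 ≈ 210.62*I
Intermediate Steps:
o(c, z) = z - 159*c (o(c, z) = -159*c + z = z - 159*c)
√(-21159 + o(146, E(-7))) = √(-21159 + (13 - 159*146)) = √(-21159 + (13 - 23214)) = √(-21159 - 23201) = √(-44360) = 2*I*√11090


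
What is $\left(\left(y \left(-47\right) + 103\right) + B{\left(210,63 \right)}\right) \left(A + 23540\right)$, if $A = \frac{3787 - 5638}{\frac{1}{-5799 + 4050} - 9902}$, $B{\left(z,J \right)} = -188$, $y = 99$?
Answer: $- \frac{1931602328135942}{17318599} \approx -1.1153 \cdot 10^{8}$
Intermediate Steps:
$A = \frac{3237399}{17318599}$ ($A = - \frac{1851}{\frac{1}{-1749} - 9902} = - \frac{1851}{- \frac{1}{1749} - 9902} = - \frac{1851}{- \frac{17318599}{1749}} = \left(-1851\right) \left(- \frac{1749}{17318599}\right) = \frac{3237399}{17318599} \approx 0.18693$)
$\left(\left(y \left(-47\right) + 103\right) + B{\left(210,63 \right)}\right) \left(A + 23540\right) = \left(\left(99 \left(-47\right) + 103\right) - 188\right) \left(\frac{3237399}{17318599} + 23540\right) = \left(\left(-4653 + 103\right) - 188\right) \frac{407683057859}{17318599} = \left(-4550 - 188\right) \frac{407683057859}{17318599} = \left(-4738\right) \frac{407683057859}{17318599} = - \frac{1931602328135942}{17318599}$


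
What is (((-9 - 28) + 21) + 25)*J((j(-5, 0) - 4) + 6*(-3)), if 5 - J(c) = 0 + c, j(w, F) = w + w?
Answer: 333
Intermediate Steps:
j(w, F) = 2*w
J(c) = 5 - c (J(c) = 5 - (0 + c) = 5 - c)
(((-9 - 28) + 21) + 25)*J((j(-5, 0) - 4) + 6*(-3)) = (((-9 - 28) + 21) + 25)*(5 - ((2*(-5) - 4) + 6*(-3))) = ((-37 + 21) + 25)*(5 - ((-10 - 4) - 18)) = (-16 + 25)*(5 - (-14 - 18)) = 9*(5 - 1*(-32)) = 9*(5 + 32) = 9*37 = 333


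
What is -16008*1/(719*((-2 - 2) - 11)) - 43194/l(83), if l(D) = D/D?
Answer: -155277094/3595 ≈ -43193.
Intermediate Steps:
l(D) = 1
-16008*1/(719*((-2 - 2) - 11)) - 43194/l(83) = -16008*1/(719*((-2 - 2) - 11)) - 43194/1 = -16008*1/(719*(-4 - 11)) - 43194*1 = -16008/((-15*719)) - 43194 = -16008/(-10785) - 43194 = -16008*(-1/10785) - 43194 = 5336/3595 - 43194 = -155277094/3595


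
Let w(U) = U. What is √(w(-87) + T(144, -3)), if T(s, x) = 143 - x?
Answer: √59 ≈ 7.6811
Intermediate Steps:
√(w(-87) + T(144, -3)) = √(-87 + (143 - 1*(-3))) = √(-87 + (143 + 3)) = √(-87 + 146) = √59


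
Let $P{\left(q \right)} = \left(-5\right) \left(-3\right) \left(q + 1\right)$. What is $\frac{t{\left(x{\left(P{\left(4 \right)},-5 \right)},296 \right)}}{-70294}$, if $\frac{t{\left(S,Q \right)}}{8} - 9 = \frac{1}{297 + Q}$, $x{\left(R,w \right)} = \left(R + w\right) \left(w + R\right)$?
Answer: $- \frac{21352}{20842171} \approx -0.0010245$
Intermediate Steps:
$P{\left(q \right)} = 15 + 15 q$ ($P{\left(q \right)} = 15 \left(1 + q\right) = 15 + 15 q$)
$x{\left(R,w \right)} = \left(R + w\right)^{2}$ ($x{\left(R,w \right)} = \left(R + w\right) \left(R + w\right) = \left(R + w\right)^{2}$)
$t{\left(S,Q \right)} = 72 + \frac{8}{297 + Q}$
$\frac{t{\left(x{\left(P{\left(4 \right)},-5 \right)},296 \right)}}{-70294} = \frac{8 \frac{1}{297 + 296} \left(2674 + 9 \cdot 296\right)}{-70294} = \frac{8 \left(2674 + 2664\right)}{593} \left(- \frac{1}{70294}\right) = 8 \cdot \frac{1}{593} \cdot 5338 \left(- \frac{1}{70294}\right) = \frac{42704}{593} \left(- \frac{1}{70294}\right) = - \frac{21352}{20842171}$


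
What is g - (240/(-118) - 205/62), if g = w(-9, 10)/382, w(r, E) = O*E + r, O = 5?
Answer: 1903087/349339 ≈ 5.4477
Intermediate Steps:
w(r, E) = r + 5*E (w(r, E) = 5*E + r = r + 5*E)
g = 41/382 (g = (-9 + 5*10)/382 = (-9 + 50)*(1/382) = 41*(1/382) = 41/382 ≈ 0.10733)
g - (240/(-118) - 205/62) = 41/382 - (240/(-118) - 205/62) = 41/382 - (240*(-1/118) - 205*1/62) = 41/382 - (-120/59 - 205/62) = 41/382 - 1*(-19535/3658) = 41/382 + 19535/3658 = 1903087/349339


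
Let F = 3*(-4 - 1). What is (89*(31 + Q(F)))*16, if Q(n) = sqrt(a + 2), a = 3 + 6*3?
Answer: 44144 + 1424*sqrt(23) ≈ 50973.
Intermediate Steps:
F = -15 (F = 3*(-5) = -15)
a = 21 (a = 3 + 18 = 21)
Q(n) = sqrt(23) (Q(n) = sqrt(21 + 2) = sqrt(23))
(89*(31 + Q(F)))*16 = (89*(31 + sqrt(23)))*16 = (2759 + 89*sqrt(23))*16 = 44144 + 1424*sqrt(23)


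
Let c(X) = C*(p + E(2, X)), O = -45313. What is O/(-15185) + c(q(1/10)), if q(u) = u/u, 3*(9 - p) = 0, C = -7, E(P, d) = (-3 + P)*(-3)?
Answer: -1230227/15185 ≈ -81.016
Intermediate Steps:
E(P, d) = 9 - 3*P
p = 9 (p = 9 - 1/3*0 = 9 + 0 = 9)
q(u) = 1
c(X) = -84 (c(X) = -7*(9 + (9 - 3*2)) = -7*(9 + (9 - 6)) = -7*(9 + 3) = -7*12 = -84)
O/(-15185) + c(q(1/10)) = -45313/(-15185) - 84 = -45313*(-1/15185) - 84 = 45313/15185 - 84 = -1230227/15185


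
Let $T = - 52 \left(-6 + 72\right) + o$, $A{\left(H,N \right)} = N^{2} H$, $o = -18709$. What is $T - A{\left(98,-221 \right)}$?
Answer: $-4808559$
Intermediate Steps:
$A{\left(H,N \right)} = H N^{2}$
$T = -22141$ ($T = - 52 \left(-6 + 72\right) - 18709 = \left(-52\right) 66 - 18709 = -3432 - 18709 = -22141$)
$T - A{\left(98,-221 \right)} = -22141 - 98 \left(-221\right)^{2} = -22141 - 98 \cdot 48841 = -22141 - 4786418 = -4808559$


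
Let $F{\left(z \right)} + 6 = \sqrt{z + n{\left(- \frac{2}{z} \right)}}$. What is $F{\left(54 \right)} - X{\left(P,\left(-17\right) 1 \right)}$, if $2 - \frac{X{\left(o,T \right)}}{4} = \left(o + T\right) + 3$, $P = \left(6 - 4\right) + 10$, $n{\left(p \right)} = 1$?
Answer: $-22 + \sqrt{55} \approx -14.584$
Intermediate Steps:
$P = 12$ ($P = 2 + 10 = 12$)
$X{\left(o,T \right)} = -4 - 4 T - 4 o$ ($X{\left(o,T \right)} = 8 - 4 \left(\left(o + T\right) + 3\right) = 8 - 4 \left(\left(T + o\right) + 3\right) = 8 - 4 \left(3 + T + o\right) = 8 - \left(12 + 4 T + 4 o\right) = -4 - 4 T - 4 o$)
$F{\left(z \right)} = -6 + \sqrt{1 + z}$ ($F{\left(z \right)} = -6 + \sqrt{z + 1} = -6 + \sqrt{1 + z}$)
$F{\left(54 \right)} - X{\left(P,\left(-17\right) 1 \right)} = \left(-6 + \sqrt{1 + 54}\right) - \left(-4 - 4 \left(\left(-17\right) 1\right) - 48\right) = \left(-6 + \sqrt{55}\right) - \left(-4 - -68 - 48\right) = \left(-6 + \sqrt{55}\right) - \left(-4 + 68 - 48\right) = \left(-6 + \sqrt{55}\right) - 16 = -22 + \sqrt{55}$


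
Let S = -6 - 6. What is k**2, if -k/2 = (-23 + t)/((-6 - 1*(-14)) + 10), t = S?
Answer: 1225/81 ≈ 15.123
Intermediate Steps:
S = -12
t = -12
k = 35/9 (k = -2*(-23 - 12)/((-6 - 1*(-14)) + 10) = -(-70)/((-6 + 14) + 10) = -(-70)/(8 + 10) = -(-70)/18 = -2*(-35/18) = 35/9 ≈ 3.8889)
k**2 = (35/9)**2 = 1225/81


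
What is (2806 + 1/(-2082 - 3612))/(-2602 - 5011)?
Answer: -15977363/43348422 ≈ -0.36858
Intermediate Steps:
(2806 + 1/(-2082 - 3612))/(-2602 - 5011) = (2806 + 1/(-5694))/(-7613) = (2806 - 1/5694)*(-1/7613) = (15977363/5694)*(-1/7613) = -15977363/43348422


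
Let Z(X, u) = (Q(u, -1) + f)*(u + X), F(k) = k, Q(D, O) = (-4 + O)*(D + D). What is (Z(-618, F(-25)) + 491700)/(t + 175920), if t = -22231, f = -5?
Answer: 334165/153689 ≈ 2.1743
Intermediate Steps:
Q(D, O) = 2*D*(-4 + O) (Q(D, O) = (-4 + O)*(2*D) = 2*D*(-4 + O))
Z(X, u) = (-5 - 10*u)*(X + u) (Z(X, u) = (2*u*(-4 - 1) - 5)*(u + X) = (2*u*(-5) - 5)*(X + u) = (-10*u - 5)*(X + u) = (-5 - 10*u)*(X + u))
(Z(-618, F(-25)) + 491700)/(t + 175920) = ((-10*(-25)² - 5*(-618) - 5*(-25) - 10*(-618)*(-25)) + 491700)/(-22231 + 175920) = ((-10*625 + 3090 + 125 - 154500) + 491700)/153689 = ((-6250 + 3090 + 125 - 154500) + 491700)*(1/153689) = (-157535 + 491700)*(1/153689) = 334165*(1/153689) = 334165/153689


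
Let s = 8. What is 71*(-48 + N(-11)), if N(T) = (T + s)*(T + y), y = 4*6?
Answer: -6177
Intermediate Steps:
y = 24
N(T) = (8 + T)*(24 + T) (N(T) = (T + 8)*(T + 24) = (8 + T)*(24 + T))
71*(-48 + N(-11)) = 71*(-48 + (192 + (-11)² + 32*(-11))) = 71*(-48 + (192 + 121 - 352)) = 71*(-48 - 39) = 71*(-87) = -6177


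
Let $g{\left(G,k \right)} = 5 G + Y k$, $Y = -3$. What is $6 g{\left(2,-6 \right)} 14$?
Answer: $2352$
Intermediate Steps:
$g{\left(G,k \right)} = - 3 k + 5 G$ ($g{\left(G,k \right)} = 5 G - 3 k = - 3 k + 5 G$)
$6 g{\left(2,-6 \right)} 14 = 6 \left(\left(-3\right) \left(-6\right) + 5 \cdot 2\right) 14 = 6 \left(18 + 10\right) 14 = 6 \cdot 28 \cdot 14 = 168 \cdot 14 = 2352$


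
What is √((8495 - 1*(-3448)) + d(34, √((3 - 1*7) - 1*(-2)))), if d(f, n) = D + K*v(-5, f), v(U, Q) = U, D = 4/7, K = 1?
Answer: √584990/7 ≈ 109.26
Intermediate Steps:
D = 4/7 (D = 4*(⅐) = 4/7 ≈ 0.57143)
d(f, n) = -31/7 (d(f, n) = 4/7 + 1*(-5) = 4/7 - 5 = -31/7)
√((8495 - 1*(-3448)) + d(34, √((3 - 1*7) - 1*(-2)))) = √((8495 - 1*(-3448)) - 31/7) = √((8495 + 3448) - 31/7) = √(11943 - 31/7) = √(83570/7) = √584990/7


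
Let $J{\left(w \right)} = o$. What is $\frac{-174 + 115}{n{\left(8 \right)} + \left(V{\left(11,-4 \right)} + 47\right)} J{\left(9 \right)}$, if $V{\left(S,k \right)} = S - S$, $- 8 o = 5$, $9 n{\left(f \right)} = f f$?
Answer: $\frac{2655}{3896} \approx 0.68147$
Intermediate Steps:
$n{\left(f \right)} = \frac{f^{2}}{9}$ ($n{\left(f \right)} = \frac{f f}{9} = \frac{f^{2}}{9}$)
$o = - \frac{5}{8}$ ($o = \left(- \frac{1}{8}\right) 5 = - \frac{5}{8} \approx -0.625$)
$V{\left(S,k \right)} = 0$
$J{\left(w \right)} = - \frac{5}{8}$
$\frac{-174 + 115}{n{\left(8 \right)} + \left(V{\left(11,-4 \right)} + 47\right)} J{\left(9 \right)} = \frac{-174 + 115}{\frac{8^{2}}{9} + \left(0 + 47\right)} \left(- \frac{5}{8}\right) = - \frac{59}{\frac{1}{9} \cdot 64 + 47} \left(- \frac{5}{8}\right) = - \frac{59}{\frac{64}{9} + 47} \left(- \frac{5}{8}\right) = - \frac{59}{\frac{487}{9}} \left(- \frac{5}{8}\right) = \left(-59\right) \frac{9}{487} \left(- \frac{5}{8}\right) = \left(- \frac{531}{487}\right) \left(- \frac{5}{8}\right) = \frac{2655}{3896}$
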